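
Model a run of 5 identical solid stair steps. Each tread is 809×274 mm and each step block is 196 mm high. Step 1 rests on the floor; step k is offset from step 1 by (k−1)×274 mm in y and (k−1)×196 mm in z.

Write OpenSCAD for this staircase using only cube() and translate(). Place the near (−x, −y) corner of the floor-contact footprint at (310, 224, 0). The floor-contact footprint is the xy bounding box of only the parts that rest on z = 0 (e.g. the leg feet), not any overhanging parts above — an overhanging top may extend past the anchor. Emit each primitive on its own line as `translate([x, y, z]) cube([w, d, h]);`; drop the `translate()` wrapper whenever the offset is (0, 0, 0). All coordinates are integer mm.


translate([310, 224, 0]) cube([809, 274, 196]);
translate([310, 498, 196]) cube([809, 274, 196]);
translate([310, 772, 392]) cube([809, 274, 196]);
translate([310, 1046, 588]) cube([809, 274, 196]);
translate([310, 1320, 784]) cube([809, 274, 196]);


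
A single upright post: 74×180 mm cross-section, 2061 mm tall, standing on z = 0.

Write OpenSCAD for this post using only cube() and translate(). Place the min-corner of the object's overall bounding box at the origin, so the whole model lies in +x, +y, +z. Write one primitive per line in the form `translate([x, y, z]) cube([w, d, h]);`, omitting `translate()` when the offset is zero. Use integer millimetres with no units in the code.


cube([74, 180, 2061]);


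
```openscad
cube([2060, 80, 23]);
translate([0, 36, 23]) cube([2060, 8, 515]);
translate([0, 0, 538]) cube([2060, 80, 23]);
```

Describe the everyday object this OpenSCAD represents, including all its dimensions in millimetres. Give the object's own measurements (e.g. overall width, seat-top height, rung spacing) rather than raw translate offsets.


An I-beam lying along x, 2060 mm long. Overall section height 561 mm. Two flanges 80 mm wide (y) and 23 mm thick, one on the floor and one at the top; a web 8 mm thick runs between them, centred on the flange width.


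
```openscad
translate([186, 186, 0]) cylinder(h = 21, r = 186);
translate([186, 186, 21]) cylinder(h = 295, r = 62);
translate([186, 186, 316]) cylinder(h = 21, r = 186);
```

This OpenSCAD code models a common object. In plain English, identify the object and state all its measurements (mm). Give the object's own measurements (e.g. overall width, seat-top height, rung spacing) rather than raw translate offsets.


A spool: two coaxial disc flanges of radius 186 mm and thickness 21 mm, joined by a core cylinder of radius 62 mm and height 295 mm. The lower flange rests on z = 0 and the three cylinders share a vertical axis.


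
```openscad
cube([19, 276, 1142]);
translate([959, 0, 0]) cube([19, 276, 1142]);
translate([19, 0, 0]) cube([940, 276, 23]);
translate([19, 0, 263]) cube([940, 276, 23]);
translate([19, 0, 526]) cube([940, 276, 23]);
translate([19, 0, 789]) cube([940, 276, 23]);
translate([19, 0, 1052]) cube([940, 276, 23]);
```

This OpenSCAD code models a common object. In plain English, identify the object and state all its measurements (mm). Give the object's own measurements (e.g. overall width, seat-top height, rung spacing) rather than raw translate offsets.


An open bookshelf. Two side panels, each 19 mm thick, 276 mm deep and 1142 mm tall, stand 978 mm apart (outside-to-outside). Between them sit 5 shelves, each 23 mm thick and 276 mm deep, spanning the full gap between the sides. The bottom shelf rests on the floor (its underside at z = 0) and the clear gap between one shelf's top and the next shelf's underside is 240 mm.


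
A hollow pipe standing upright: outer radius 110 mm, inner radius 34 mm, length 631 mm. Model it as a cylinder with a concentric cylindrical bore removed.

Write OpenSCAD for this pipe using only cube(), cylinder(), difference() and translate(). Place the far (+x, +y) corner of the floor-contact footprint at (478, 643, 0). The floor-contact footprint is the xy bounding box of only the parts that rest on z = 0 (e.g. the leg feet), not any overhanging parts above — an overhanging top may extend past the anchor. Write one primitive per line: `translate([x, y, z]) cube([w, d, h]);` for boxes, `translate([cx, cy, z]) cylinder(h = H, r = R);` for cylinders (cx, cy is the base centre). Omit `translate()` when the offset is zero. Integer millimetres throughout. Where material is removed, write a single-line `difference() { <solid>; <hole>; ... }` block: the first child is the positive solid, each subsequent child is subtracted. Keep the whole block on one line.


difference() { translate([368, 533, 0]) cylinder(h = 631, r = 110); translate([368, 533, 0]) cylinder(h = 631, r = 34); }


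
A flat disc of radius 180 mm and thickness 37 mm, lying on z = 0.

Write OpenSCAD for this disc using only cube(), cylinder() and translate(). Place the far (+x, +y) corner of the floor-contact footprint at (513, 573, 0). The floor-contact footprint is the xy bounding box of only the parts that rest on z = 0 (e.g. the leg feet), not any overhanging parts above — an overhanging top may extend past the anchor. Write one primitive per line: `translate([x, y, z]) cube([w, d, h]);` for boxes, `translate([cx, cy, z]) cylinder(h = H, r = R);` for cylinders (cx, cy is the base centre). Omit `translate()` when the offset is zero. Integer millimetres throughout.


translate([333, 393, 0]) cylinder(h = 37, r = 180);


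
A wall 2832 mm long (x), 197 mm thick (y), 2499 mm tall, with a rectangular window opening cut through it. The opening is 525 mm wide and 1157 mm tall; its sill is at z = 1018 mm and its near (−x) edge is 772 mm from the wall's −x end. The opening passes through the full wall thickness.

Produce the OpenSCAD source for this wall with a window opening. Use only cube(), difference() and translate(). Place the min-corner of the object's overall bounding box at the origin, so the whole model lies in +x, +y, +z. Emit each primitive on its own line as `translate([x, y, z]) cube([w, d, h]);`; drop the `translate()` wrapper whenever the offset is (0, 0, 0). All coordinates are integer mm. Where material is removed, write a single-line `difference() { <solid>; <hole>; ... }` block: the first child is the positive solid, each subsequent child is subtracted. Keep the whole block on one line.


difference() { cube([2832, 197, 2499]); translate([772, 0, 1018]) cube([525, 197, 1157]); }


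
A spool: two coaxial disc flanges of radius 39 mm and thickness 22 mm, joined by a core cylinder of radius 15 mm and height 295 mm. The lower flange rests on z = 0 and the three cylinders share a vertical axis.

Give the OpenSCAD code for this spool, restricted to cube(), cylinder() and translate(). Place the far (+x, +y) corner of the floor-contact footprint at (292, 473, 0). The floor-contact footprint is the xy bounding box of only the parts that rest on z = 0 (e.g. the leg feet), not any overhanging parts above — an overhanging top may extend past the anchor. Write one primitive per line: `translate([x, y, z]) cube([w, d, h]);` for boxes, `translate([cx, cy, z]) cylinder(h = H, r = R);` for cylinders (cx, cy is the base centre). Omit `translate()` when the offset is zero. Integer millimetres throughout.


translate([253, 434, 0]) cylinder(h = 22, r = 39);
translate([253, 434, 22]) cylinder(h = 295, r = 15);
translate([253, 434, 317]) cylinder(h = 22, r = 39);


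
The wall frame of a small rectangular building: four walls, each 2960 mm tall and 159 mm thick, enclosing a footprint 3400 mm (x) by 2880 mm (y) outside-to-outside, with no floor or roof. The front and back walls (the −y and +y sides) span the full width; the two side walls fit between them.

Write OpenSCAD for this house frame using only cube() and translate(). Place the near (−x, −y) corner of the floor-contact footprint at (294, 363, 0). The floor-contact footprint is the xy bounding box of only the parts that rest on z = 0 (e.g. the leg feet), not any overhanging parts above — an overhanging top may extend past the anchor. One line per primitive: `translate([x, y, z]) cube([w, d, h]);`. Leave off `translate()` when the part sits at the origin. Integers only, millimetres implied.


translate([294, 363, 0]) cube([3400, 159, 2960]);
translate([294, 3084, 0]) cube([3400, 159, 2960]);
translate([294, 522, 0]) cube([159, 2562, 2960]);
translate([3535, 522, 0]) cube([159, 2562, 2960]);


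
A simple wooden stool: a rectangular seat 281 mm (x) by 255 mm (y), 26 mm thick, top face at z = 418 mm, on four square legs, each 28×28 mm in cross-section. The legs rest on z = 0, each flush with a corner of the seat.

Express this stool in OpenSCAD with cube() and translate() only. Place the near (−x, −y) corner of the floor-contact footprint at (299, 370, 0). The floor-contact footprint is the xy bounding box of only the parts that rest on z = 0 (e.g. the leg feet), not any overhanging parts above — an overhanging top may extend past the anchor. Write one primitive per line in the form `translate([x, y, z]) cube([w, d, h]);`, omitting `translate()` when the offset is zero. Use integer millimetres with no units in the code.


translate([299, 370, 392]) cube([281, 255, 26]);
translate([299, 370, 0]) cube([28, 28, 392]);
translate([552, 370, 0]) cube([28, 28, 392]);
translate([299, 597, 0]) cube([28, 28, 392]);
translate([552, 597, 0]) cube([28, 28, 392]);


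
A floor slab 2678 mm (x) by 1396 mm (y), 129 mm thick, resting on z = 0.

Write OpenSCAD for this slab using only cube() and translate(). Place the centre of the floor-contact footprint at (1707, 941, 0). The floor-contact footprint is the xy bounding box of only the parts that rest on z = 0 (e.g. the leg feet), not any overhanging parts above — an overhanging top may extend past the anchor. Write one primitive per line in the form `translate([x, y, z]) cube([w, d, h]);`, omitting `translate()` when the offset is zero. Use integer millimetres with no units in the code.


translate([368, 243, 0]) cube([2678, 1396, 129]);


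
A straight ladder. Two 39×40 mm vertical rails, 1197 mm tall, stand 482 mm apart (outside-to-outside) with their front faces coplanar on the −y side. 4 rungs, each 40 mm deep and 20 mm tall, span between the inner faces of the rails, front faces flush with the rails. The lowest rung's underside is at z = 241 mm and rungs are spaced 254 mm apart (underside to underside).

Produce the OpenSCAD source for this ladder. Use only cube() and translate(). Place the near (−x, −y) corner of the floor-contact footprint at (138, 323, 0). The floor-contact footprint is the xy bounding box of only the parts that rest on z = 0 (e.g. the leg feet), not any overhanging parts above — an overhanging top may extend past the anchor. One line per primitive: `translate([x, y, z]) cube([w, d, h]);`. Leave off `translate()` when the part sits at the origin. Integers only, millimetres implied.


translate([138, 323, 0]) cube([39, 40, 1197]);
translate([581, 323, 0]) cube([39, 40, 1197]);
translate([177, 323, 241]) cube([404, 40, 20]);
translate([177, 323, 495]) cube([404, 40, 20]);
translate([177, 323, 749]) cube([404, 40, 20]);
translate([177, 323, 1003]) cube([404, 40, 20]);


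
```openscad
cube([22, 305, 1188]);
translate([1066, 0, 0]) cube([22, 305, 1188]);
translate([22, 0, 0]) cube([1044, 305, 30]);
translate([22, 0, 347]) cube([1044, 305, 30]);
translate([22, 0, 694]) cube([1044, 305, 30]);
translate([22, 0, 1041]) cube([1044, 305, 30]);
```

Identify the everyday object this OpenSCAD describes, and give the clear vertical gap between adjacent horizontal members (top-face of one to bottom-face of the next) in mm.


A bookshelf. The clear shelf gap is 317 mm.

Two tall side panels with 4 horizontal boards between them — a bookshelf. The first two shelf undersides are at z = 0 and z = 347; with shelf thickness 30, the clear gap is 347 − 0 − 30 = 317 mm.


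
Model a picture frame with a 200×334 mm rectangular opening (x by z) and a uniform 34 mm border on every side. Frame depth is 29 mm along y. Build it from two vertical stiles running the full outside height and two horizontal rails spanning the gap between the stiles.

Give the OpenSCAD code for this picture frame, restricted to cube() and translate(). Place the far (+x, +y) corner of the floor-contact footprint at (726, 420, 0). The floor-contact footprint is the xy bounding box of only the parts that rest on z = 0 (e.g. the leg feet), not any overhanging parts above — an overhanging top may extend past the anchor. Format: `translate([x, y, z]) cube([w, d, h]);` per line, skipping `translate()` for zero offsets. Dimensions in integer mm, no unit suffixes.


translate([458, 391, 0]) cube([34, 29, 402]);
translate([692, 391, 0]) cube([34, 29, 402]);
translate([492, 391, 0]) cube([200, 29, 34]);
translate([492, 391, 368]) cube([200, 29, 34]);


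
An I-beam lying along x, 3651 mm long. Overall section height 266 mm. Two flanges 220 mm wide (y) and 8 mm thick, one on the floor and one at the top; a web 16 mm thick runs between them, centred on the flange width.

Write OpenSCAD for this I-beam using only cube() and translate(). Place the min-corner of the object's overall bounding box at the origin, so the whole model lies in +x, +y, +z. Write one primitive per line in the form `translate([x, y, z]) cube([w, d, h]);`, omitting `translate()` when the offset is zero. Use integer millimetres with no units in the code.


cube([3651, 220, 8]);
translate([0, 102, 8]) cube([3651, 16, 250]);
translate([0, 0, 258]) cube([3651, 220, 8]);


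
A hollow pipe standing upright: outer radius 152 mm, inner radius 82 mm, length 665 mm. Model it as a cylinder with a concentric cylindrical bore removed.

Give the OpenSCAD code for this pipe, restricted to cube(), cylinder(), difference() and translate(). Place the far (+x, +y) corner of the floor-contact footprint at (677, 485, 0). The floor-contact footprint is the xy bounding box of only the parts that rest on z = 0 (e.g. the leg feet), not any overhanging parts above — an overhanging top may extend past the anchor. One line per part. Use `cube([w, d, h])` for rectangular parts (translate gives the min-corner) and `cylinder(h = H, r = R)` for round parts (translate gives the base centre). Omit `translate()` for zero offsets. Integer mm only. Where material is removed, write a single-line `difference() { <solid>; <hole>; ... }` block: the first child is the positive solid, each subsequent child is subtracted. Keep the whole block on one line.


difference() { translate([525, 333, 0]) cylinder(h = 665, r = 152); translate([525, 333, 0]) cylinder(h = 665, r = 82); }


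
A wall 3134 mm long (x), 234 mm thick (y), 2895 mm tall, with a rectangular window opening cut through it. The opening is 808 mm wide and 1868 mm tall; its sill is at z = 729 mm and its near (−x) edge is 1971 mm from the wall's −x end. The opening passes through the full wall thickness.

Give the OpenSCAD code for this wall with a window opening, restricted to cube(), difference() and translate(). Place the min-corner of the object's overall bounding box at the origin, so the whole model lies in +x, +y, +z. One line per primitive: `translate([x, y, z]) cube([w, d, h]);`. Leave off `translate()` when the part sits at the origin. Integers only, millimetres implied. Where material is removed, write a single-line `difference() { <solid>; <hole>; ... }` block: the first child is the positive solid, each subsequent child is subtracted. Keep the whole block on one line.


difference() { cube([3134, 234, 2895]); translate([1971, 0, 729]) cube([808, 234, 1868]); }


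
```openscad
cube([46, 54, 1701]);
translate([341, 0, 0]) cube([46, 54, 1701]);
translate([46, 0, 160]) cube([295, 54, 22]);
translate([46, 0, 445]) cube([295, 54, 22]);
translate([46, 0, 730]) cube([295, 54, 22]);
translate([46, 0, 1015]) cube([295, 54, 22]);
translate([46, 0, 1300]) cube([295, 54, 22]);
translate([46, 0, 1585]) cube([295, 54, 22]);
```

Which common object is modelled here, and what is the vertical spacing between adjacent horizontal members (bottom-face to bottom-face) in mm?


A ladder. The rung spacing is 285 mm.

Two tall 46×54 posts with 6 short bars between them — a ladder. Adjacent rungs sit at z = 160 and z = 445, so the spacing is 445 − 160 = 285 mm.


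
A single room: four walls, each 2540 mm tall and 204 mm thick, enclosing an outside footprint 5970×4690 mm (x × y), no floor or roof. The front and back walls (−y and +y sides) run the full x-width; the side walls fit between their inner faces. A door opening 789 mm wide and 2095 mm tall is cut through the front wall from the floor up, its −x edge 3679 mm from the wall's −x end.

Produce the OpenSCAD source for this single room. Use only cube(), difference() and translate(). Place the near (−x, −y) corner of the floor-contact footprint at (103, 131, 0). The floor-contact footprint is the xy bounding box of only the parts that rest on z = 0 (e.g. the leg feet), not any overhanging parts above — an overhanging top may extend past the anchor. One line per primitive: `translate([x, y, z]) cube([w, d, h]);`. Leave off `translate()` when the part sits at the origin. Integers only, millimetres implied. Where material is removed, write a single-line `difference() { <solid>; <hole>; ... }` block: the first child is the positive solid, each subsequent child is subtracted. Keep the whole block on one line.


difference() { translate([103, 131, 0]) cube([5970, 204, 2540]); translate([3782, 131, 0]) cube([789, 204, 2095]); }
translate([103, 4617, 0]) cube([5970, 204, 2540]);
translate([103, 335, 0]) cube([204, 4282, 2540]);
translate([5869, 335, 0]) cube([204, 4282, 2540]);


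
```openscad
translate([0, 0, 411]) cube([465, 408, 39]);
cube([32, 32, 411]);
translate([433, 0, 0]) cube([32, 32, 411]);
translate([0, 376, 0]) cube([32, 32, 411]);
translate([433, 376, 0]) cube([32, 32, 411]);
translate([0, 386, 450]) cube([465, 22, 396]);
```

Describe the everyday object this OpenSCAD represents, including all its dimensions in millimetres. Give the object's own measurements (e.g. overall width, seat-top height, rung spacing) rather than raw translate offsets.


A chair. The seat is a 465×408×39 mm slab with its top at z = 450 mm, on four 32×32 mm corner legs (flush with the seat edges, standing on z = 0). A flat backrest 22 mm thick, 396 mm tall, spans the full seat width and rises from the seat top along its +y edge, rear face flush with the rear of the seat.


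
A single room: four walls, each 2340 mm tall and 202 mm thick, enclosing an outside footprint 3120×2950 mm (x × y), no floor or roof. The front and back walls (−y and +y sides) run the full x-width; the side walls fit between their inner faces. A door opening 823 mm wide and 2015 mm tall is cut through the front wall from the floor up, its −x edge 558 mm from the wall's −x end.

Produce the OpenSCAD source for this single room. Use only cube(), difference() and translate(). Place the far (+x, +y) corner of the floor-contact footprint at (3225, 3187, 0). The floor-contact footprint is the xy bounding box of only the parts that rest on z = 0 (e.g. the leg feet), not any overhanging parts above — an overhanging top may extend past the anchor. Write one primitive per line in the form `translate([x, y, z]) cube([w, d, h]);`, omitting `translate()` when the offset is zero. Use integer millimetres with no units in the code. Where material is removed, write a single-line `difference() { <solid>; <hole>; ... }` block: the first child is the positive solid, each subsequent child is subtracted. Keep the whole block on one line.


difference() { translate([105, 237, 0]) cube([3120, 202, 2340]); translate([663, 237, 0]) cube([823, 202, 2015]); }
translate([105, 2985, 0]) cube([3120, 202, 2340]);
translate([105, 439, 0]) cube([202, 2546, 2340]);
translate([3023, 439, 0]) cube([202, 2546, 2340]);


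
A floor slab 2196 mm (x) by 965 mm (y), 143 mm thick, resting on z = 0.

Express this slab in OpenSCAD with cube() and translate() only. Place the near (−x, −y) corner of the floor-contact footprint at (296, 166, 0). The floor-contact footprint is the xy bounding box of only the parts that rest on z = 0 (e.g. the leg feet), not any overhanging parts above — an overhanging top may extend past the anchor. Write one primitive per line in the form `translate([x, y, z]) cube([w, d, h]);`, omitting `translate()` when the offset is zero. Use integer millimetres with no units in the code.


translate([296, 166, 0]) cube([2196, 965, 143]);


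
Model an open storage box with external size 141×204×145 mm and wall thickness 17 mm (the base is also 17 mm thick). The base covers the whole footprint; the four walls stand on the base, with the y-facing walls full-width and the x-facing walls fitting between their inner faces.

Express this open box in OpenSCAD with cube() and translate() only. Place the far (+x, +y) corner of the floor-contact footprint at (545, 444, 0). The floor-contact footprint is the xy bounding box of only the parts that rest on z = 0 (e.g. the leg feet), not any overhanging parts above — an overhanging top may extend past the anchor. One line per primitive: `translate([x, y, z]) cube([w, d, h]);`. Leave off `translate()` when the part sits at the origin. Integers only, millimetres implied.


translate([404, 240, 0]) cube([141, 204, 17]);
translate([404, 240, 17]) cube([141, 17, 128]);
translate([404, 427, 17]) cube([141, 17, 128]);
translate([404, 257, 17]) cube([17, 170, 128]);
translate([528, 257, 17]) cube([17, 170, 128]);


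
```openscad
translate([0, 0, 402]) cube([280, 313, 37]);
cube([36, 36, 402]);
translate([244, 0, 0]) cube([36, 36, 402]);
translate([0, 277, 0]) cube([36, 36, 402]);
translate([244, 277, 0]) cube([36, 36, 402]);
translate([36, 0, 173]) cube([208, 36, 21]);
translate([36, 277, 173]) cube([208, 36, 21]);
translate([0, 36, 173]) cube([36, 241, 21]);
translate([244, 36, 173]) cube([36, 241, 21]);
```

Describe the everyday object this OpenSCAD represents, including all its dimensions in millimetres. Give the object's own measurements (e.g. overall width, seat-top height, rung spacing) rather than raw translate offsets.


A four-legged stool. The seat is a 280×313×37 mm slab whose top surface is at z = 439 mm; four square legs, each 36×36 mm in cross-section, run from the floor (z = 0) to the underside of the seat, each flush with a corner of the seat. Four stretchers, 36 mm wide and 21 mm tall, connect adjacent legs with their undersides at z = 173 mm, each running between the inner faces of the legs it joins and aligned with the legs' outer faces on the other axis.


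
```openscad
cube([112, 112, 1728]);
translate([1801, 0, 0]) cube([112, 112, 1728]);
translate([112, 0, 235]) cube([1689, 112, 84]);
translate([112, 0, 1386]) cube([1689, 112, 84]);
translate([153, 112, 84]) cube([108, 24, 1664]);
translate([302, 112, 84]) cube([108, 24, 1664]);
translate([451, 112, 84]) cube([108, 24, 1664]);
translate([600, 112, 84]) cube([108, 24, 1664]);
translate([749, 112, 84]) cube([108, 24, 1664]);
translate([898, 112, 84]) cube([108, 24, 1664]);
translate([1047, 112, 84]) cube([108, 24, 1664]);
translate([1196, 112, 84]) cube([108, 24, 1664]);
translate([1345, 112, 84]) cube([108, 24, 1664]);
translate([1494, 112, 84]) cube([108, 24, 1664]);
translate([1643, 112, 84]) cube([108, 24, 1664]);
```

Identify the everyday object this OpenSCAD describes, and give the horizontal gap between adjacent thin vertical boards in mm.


A fence section. The picket gap is 41 mm.

Two posts, two rails, 11 pickets — a fence section. Span 1689 mm holds 11 pickets of 108 mm with 12 equal gaps: ⌊(1689 − 11·108) / 12⌋ = 41 mm.


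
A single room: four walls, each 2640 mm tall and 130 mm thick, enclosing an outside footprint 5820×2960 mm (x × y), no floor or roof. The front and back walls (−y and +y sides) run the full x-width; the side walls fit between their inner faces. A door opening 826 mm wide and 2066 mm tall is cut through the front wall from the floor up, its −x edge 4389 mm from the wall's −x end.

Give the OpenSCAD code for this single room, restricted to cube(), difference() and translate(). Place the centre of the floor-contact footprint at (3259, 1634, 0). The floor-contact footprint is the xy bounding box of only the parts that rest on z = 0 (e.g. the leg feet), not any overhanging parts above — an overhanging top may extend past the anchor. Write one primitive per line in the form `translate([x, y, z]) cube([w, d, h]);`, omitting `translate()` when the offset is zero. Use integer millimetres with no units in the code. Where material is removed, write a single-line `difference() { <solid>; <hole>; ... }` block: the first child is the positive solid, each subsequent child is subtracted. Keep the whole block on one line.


difference() { translate([349, 154, 0]) cube([5820, 130, 2640]); translate([4738, 154, 0]) cube([826, 130, 2066]); }
translate([349, 2984, 0]) cube([5820, 130, 2640]);
translate([349, 284, 0]) cube([130, 2700, 2640]);
translate([6039, 284, 0]) cube([130, 2700, 2640]);


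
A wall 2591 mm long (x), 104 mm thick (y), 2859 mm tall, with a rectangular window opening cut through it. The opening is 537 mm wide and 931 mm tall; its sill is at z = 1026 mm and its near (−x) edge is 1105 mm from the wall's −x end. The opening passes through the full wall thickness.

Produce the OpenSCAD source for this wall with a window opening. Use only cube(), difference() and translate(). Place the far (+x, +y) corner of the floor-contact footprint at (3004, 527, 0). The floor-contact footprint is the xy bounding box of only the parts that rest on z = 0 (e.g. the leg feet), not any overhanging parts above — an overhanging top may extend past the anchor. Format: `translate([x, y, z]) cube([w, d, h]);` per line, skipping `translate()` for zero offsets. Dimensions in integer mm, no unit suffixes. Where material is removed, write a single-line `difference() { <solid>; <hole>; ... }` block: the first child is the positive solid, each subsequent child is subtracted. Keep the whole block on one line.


difference() { translate([413, 423, 0]) cube([2591, 104, 2859]); translate([1518, 423, 1026]) cube([537, 104, 931]); }


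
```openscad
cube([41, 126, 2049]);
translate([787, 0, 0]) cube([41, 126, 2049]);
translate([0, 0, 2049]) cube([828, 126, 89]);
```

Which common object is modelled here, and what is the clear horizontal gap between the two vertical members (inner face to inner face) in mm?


A door frame. The clear opening width is 746 mm.

Two 2049 mm tall posts with a header on top — a door frame. The left jamb is 41 mm wide at x = 0; the right jamb starts at x = 787. The clear opening is 787 − 41 = 746 mm.


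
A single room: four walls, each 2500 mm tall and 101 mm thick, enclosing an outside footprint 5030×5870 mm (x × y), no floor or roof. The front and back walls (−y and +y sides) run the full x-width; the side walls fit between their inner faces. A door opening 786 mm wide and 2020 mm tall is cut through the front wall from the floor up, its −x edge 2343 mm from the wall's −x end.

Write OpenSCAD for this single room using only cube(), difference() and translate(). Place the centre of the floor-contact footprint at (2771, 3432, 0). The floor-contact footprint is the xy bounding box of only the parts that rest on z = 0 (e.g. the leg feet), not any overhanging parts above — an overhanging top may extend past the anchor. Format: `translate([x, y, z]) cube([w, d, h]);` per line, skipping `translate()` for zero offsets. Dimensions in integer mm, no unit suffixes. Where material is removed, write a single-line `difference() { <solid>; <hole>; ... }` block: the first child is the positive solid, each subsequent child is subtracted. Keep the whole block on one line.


difference() { translate([256, 497, 0]) cube([5030, 101, 2500]); translate([2599, 497, 0]) cube([786, 101, 2020]); }
translate([256, 6266, 0]) cube([5030, 101, 2500]);
translate([256, 598, 0]) cube([101, 5668, 2500]);
translate([5185, 598, 0]) cube([101, 5668, 2500]);


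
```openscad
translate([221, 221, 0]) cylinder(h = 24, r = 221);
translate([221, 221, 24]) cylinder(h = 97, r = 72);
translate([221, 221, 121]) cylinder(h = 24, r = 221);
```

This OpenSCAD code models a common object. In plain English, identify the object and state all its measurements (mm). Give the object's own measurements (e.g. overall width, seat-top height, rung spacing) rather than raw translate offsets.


A spool: two coaxial disc flanges of radius 221 mm and thickness 24 mm, joined by a core cylinder of radius 72 mm and height 97 mm. The lower flange rests on z = 0 and the three cylinders share a vertical axis.


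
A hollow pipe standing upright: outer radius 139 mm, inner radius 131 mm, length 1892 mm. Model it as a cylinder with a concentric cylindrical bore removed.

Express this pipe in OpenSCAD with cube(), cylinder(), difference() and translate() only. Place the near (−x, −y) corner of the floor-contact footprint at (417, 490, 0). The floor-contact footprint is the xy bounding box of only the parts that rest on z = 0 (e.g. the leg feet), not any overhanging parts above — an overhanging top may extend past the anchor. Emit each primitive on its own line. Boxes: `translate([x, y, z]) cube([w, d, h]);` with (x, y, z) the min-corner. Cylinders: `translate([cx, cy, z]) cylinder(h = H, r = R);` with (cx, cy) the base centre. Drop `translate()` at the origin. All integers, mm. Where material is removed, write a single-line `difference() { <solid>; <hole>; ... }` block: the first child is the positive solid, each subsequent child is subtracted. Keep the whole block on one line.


difference() { translate([556, 629, 0]) cylinder(h = 1892, r = 139); translate([556, 629, 0]) cylinder(h = 1892, r = 131); }


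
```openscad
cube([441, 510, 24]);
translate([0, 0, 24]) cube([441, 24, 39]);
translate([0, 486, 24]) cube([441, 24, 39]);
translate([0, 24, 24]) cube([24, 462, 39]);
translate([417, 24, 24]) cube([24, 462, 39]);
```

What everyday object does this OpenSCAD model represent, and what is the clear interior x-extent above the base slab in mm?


An open box. The internal width is 393 mm.

A 441×510 base slab with four walls standing on it — an open box. The base is 441 mm wide and the walls are 24 mm thick, so the internal width is 441 − 2 × 24 = 393 mm.


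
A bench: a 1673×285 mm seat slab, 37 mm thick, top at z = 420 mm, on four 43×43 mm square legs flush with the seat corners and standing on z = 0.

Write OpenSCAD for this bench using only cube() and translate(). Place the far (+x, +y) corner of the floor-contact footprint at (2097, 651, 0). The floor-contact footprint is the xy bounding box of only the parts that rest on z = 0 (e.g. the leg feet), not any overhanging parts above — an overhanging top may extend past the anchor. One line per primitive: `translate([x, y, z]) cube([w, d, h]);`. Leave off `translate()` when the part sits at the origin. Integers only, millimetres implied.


translate([424, 366, 383]) cube([1673, 285, 37]);
translate([424, 366, 0]) cube([43, 43, 383]);
translate([424, 608, 0]) cube([43, 43, 383]);
translate([2054, 366, 0]) cube([43, 43, 383]);
translate([2054, 608, 0]) cube([43, 43, 383]);


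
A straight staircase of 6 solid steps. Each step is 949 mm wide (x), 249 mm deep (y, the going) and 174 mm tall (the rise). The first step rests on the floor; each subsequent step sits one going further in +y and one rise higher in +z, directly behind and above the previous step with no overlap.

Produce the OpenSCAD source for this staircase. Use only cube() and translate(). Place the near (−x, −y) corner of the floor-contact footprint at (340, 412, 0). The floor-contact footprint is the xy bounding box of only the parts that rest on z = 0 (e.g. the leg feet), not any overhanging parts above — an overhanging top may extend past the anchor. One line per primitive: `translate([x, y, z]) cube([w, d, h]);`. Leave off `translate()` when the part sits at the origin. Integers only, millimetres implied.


translate([340, 412, 0]) cube([949, 249, 174]);
translate([340, 661, 174]) cube([949, 249, 174]);
translate([340, 910, 348]) cube([949, 249, 174]);
translate([340, 1159, 522]) cube([949, 249, 174]);
translate([340, 1408, 696]) cube([949, 249, 174]);
translate([340, 1657, 870]) cube([949, 249, 174]);


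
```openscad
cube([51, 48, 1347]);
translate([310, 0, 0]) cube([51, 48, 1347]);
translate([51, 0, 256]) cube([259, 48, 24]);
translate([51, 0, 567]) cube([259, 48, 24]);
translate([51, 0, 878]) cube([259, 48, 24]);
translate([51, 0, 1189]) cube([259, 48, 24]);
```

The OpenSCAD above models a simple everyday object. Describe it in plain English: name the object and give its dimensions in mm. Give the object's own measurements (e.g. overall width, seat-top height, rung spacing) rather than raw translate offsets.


A straight ladder. Two 51×48 mm vertical rails, 1347 mm tall, stand 361 mm apart (outside-to-outside) with their front faces coplanar on the −y side. 4 rungs, each 48 mm deep and 24 mm tall, span between the inner faces of the rails, front faces flush with the rails. The lowest rung's underside is at z = 256 mm and rungs are spaced 311 mm apart (underside to underside).


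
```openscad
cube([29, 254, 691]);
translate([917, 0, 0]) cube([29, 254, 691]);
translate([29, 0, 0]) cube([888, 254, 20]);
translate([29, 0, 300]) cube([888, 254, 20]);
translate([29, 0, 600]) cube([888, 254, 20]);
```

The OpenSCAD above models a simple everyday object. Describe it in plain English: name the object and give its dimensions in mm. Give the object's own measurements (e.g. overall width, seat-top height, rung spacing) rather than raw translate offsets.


An open bookshelf. Two side panels, each 29 mm thick, 254 mm deep and 691 mm tall, stand 946 mm apart (outside-to-outside). Between them sit 3 shelves, each 20 mm thick and 254 mm deep, spanning the full gap between the sides. The bottom shelf rests on the floor (its underside at z = 0) and the clear gap between one shelf's top and the next shelf's underside is 280 mm.


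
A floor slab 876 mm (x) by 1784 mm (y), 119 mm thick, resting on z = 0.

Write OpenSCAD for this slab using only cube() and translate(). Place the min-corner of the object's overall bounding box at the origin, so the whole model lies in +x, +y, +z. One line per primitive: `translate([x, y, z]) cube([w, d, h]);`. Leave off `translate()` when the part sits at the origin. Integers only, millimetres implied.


cube([876, 1784, 119]);


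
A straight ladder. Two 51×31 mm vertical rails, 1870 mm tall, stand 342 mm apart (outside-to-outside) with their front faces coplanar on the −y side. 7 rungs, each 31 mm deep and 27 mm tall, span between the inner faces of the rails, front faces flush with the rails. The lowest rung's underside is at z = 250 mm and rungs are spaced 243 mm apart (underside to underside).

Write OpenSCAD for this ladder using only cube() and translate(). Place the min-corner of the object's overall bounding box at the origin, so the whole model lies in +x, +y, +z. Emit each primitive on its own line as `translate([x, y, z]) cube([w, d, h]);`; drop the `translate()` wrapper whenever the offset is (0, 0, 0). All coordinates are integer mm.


cube([51, 31, 1870]);
translate([291, 0, 0]) cube([51, 31, 1870]);
translate([51, 0, 250]) cube([240, 31, 27]);
translate([51, 0, 493]) cube([240, 31, 27]);
translate([51, 0, 736]) cube([240, 31, 27]);
translate([51, 0, 979]) cube([240, 31, 27]);
translate([51, 0, 1222]) cube([240, 31, 27]);
translate([51, 0, 1465]) cube([240, 31, 27]);
translate([51, 0, 1708]) cube([240, 31, 27]);


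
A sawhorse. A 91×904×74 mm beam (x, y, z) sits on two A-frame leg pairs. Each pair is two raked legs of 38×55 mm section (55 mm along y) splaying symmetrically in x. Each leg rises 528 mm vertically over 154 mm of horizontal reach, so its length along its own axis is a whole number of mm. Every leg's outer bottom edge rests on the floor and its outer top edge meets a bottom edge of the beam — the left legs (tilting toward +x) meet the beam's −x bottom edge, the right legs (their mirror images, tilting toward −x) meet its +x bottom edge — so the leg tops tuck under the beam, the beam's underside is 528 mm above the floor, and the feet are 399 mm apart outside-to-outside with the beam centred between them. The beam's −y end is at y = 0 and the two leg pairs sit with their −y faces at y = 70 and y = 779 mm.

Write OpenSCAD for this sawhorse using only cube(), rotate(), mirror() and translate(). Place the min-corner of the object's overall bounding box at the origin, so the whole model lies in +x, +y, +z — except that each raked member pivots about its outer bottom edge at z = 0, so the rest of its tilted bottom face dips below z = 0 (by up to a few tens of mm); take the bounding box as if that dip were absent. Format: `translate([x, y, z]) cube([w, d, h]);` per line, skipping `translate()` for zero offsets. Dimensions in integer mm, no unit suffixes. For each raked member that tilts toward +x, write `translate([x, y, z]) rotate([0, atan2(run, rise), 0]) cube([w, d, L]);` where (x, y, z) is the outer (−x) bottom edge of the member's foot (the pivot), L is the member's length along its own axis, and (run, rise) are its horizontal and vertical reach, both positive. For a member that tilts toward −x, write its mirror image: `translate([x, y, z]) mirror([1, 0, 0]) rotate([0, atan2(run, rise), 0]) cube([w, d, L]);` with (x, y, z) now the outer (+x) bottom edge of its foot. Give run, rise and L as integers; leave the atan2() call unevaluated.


translate([154, 0, 528]) cube([91, 904, 74]);
translate([0, 70, 0]) rotate([0, atan2(154, 528), 0]) cube([38, 55, 550]);
translate([399, 70, 0]) mirror([1, 0, 0]) rotate([0, atan2(154, 528), 0]) cube([38, 55, 550]);
translate([0, 779, 0]) rotate([0, atan2(154, 528), 0]) cube([38, 55, 550]);
translate([399, 779, 0]) mirror([1, 0, 0]) rotate([0, atan2(154, 528), 0]) cube([38, 55, 550]);


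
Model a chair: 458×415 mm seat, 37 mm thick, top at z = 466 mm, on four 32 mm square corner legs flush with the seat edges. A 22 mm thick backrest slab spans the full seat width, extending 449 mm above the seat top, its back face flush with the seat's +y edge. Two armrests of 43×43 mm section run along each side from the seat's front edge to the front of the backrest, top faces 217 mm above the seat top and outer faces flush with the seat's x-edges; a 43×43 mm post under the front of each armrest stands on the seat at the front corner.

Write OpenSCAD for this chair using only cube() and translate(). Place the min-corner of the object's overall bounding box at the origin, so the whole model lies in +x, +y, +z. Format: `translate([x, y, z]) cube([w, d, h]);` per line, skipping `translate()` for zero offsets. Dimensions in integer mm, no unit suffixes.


translate([0, 0, 429]) cube([458, 415, 37]);
cube([32, 32, 429]);
translate([426, 0, 0]) cube([32, 32, 429]);
translate([0, 383, 0]) cube([32, 32, 429]);
translate([426, 383, 0]) cube([32, 32, 429]);
translate([0, 393, 466]) cube([458, 22, 449]);
translate([0, 0, 640]) cube([43, 393, 43]);
translate([415, 0, 640]) cube([43, 393, 43]);
translate([0, 0, 466]) cube([43, 43, 174]);
translate([415, 0, 466]) cube([43, 43, 174]);


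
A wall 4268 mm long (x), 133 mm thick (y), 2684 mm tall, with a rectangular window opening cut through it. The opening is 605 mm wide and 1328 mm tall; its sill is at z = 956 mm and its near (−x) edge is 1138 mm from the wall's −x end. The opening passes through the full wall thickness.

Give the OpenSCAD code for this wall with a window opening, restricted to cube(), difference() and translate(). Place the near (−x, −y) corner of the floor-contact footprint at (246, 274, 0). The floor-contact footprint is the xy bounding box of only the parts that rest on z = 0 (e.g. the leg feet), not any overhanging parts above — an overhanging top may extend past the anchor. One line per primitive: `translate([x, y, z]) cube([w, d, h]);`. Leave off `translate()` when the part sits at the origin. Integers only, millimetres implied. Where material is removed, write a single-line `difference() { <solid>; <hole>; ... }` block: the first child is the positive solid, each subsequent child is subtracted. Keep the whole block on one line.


difference() { translate([246, 274, 0]) cube([4268, 133, 2684]); translate([1384, 274, 956]) cube([605, 133, 1328]); }
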